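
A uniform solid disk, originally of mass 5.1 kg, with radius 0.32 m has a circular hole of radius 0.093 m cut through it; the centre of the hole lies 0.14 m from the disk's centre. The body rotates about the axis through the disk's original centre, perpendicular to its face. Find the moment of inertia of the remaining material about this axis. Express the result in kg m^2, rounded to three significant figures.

Unpierced body about its centre: I₀ = (1/2)MR² = (1/2)(5.1)(0.32)² = 0.26112 kg m^2.
The removed disk has mass m = M·(r/R)² = (5.1)(0.093/0.32)² = 0.43076 kg (same uniform areal density).
Its moment of inertia about the rotation axis (parallel-axis theorem): I_hole = (1/2)mr² + md² = (1/2)(0.43076)(0.093)² + (0.43076)(0.14)² = 0.010306 kg m^2.
Treating the hole as negative mass, I = I₀ − I_hole = 0.26112 − 0.010306 = 0.25081 kg m^2.

0.251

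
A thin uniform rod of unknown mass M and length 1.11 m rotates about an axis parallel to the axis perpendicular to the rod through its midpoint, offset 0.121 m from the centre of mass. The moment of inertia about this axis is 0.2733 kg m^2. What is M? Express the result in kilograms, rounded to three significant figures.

2.33

I = I_cm + Md² = (1/12)ML² + Md² = M·[0.0833333·(1.11)² + (0.121)²] = M·0.11732.
So M = 0.2733 / 0.11732 = 2.3296 kg.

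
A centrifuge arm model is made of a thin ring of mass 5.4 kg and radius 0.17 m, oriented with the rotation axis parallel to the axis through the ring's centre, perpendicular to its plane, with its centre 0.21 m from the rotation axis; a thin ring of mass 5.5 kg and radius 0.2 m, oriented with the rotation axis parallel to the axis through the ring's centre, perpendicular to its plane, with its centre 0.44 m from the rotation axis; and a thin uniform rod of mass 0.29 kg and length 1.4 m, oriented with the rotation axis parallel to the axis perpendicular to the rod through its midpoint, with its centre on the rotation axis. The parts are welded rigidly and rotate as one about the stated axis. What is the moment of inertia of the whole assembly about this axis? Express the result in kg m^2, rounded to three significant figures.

1.73

Thin ring: I_cm = MR² = (5.4)(0.17)² = 0.15606 kg m^2; centre at d = 0.21 m, so the parallel axis theorem gives I = 0.15606 + (5.4)(0.21)² = 0.3942 kg m^2.
Thin ring: I_cm = MR² = (5.5)(0.2)² = 0.22 kg m^2; centre at d = 0.44 m, so the parallel axis theorem gives I = 0.22 + (5.5)(0.44)² = 1.2848 kg m^2.
Thin rod: I_cm = (1/12)ML² = (1/12)(0.29)(1.4)² = 0.047367 kg m^2; axis through the centre, so I = 0.047367 kg m^2.
Total I = 0.3942 + 1.2848 + 0.047367 = 1.7264 kg m^2.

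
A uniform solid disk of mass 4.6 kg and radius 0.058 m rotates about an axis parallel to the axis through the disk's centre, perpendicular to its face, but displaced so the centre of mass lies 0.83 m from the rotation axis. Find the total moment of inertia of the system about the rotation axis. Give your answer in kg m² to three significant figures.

3.18

I_cm = (1/2)MR² = (1/2)(4.6)(0.058)² = 0.0077372 kg m²; centre at d = 0.83 m, so the parallel axis theorem gives I = 0.0077372 + (4.6)(0.83)² = 3.1767 kg m².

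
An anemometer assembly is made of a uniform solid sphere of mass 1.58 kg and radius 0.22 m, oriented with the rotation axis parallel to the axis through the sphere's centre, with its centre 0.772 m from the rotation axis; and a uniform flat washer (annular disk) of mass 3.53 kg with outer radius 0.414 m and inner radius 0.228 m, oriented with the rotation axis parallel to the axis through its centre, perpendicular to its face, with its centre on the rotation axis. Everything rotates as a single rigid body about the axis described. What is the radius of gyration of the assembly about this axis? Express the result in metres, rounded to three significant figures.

0.517

Solid sphere: I_cm = (2/5)MR² = (2/5)(1.58)(0.22)² = 0.030589 kg m^2; centre at d = 0.772 m, so the parallel axis theorem gives I = 0.030589 + (1.58)(0.772)² = 0.97224 kg m^2.
Annular disk: I_cm = (1/2)M(R²+r²) = (1/2)(3.53)[(0.414)² + (0.228)²] = 0.39427 kg m^2; axis through the centre, so I = 0.39427 kg m^2.
Total I = 1.3665 kg m^2; total mass M = 5.11 kg.
k = √(I/M) = √(1.3665/5.11) = 0.51713 m.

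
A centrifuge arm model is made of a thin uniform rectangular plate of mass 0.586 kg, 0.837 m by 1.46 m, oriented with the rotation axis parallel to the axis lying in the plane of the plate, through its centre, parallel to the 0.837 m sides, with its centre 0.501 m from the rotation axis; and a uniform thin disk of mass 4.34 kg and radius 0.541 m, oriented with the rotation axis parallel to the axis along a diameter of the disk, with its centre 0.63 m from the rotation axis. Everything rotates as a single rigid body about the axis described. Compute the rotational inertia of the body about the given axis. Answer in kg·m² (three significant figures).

Rectangular plate: I_cm = (1/12)Mb² = (1/12)(0.586)(1.46)² = 0.10409 kg·m²; centre at d = 0.501 m, so I = I_cm + Md² gives I = 0.10409 + (0.586)(0.501)² = 0.25118 kg·m².
Thin disk: I_cm = (1/4)MR² = (1/4)(4.34)(0.541)² = 0.31756 kg·m²; centre at d = 0.63 m, so I = I_cm + Md² gives I = 0.31756 + (4.34)(0.63)² = 2.0401 kg·m².
Total I = 0.25118 + 2.0401 = 2.2913 kg·m².

2.29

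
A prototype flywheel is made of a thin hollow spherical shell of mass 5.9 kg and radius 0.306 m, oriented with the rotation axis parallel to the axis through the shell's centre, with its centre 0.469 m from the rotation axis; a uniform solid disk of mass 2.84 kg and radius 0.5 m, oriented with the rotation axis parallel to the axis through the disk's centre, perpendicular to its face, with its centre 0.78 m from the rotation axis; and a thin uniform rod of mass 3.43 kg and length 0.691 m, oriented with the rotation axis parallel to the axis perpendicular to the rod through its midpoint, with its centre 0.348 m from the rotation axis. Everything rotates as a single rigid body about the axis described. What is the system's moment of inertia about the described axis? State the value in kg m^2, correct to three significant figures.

4.30

Spherical shell: I_cm = (2/3)MR² = (2/3)(5.9)(0.306)² = 0.3683 kg m^2; centre at d = 0.469 m, so the parallel axis theorem gives I = 0.3683 + (5.9)(0.469)² = 1.6661 kg m^2.
Solid disk: I_cm = (1/2)MR² = (1/2)(2.84)(0.5)² = 0.355 kg m^2; centre at d = 0.78 m, so the parallel axis theorem gives I = 0.355 + (2.84)(0.78)² = 2.0829 kg m^2.
Thin rod: I_cm = (1/12)ML² = (1/12)(3.43)(0.691)² = 0.13648 kg m^2; centre at d = 0.348 m, so the parallel axis theorem gives I = 0.13648 + (3.43)(0.348)² = 0.55187 kg m^2.
Total I = 1.6661 + 2.0829 + 0.55187 = 4.3008 kg m^2.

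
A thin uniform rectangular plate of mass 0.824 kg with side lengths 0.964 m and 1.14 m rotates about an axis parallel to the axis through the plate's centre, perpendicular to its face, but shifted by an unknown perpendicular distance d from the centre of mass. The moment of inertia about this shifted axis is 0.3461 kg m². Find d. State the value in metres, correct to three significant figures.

About the centre-of-mass axis, I_cm = (1/12)M(a²+b²) = (1/12)(0.824)[(0.964)² + (1.14)²] = 0.15305 kg m².
Parallel axis theorem: I = I_cm + Md², so Md² = 0.3461 − 0.15305 = 0.19305 kg m².
d = √(0.19305 / 0.824) = 0.48403 m.

0.484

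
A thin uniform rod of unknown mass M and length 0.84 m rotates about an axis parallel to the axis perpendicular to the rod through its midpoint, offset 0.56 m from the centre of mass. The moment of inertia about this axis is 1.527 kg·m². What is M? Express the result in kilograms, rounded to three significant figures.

I = I_cm + Md² = (1/12)ML² + Md² = M·[0.0833333·(0.84)² + (0.56)²] = M·0.3724.
So M = 1.527 / 0.3724 = 4.1004 kg.

4.10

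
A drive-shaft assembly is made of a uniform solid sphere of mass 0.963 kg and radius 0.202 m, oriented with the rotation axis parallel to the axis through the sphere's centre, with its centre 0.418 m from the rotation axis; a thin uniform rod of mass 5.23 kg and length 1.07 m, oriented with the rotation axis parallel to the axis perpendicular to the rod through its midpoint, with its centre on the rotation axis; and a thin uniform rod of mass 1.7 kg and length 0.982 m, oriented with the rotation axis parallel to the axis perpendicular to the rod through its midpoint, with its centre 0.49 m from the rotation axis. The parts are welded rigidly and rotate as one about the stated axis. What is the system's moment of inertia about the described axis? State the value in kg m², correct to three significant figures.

1.23

Solid sphere: I_cm = (2/5)MR² = (2/5)(0.963)(0.202)² = 0.015718 kg m²; centre at d = 0.418 m, so I = I_cm + Md² gives I = 0.015718 + (0.963)(0.418)² = 0.18398 kg m².
Thin rod: I_cm = (1/12)ML² = (1/12)(5.23)(1.07)² = 0.49899 kg m²; axis through the centre, so I = 0.49899 kg m².
Thin rod: I_cm = (1/12)ML² = (1/12)(1.7)(0.982)² = 0.13661 kg m²; centre at d = 0.49 m, so I = I_cm + Md² gives I = 0.13661 + (1.7)(0.49)² = 0.54478 kg m².
Total I = 0.18398 + 0.49899 + 0.54478 = 1.2277 kg m².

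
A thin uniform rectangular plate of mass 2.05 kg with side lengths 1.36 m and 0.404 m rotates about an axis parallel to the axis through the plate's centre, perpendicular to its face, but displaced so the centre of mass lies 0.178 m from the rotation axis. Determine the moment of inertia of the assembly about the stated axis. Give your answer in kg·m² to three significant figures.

0.409

I_cm = (1/12)M(a²+b²) = (1/12)(2.05)[(1.36)² + (0.404)²] = 0.34386 kg·m²; centre at d = 0.178 m, so I = I_cm + Md² gives I = 0.34386 + (2.05)(0.178)² = 0.40881 kg·m².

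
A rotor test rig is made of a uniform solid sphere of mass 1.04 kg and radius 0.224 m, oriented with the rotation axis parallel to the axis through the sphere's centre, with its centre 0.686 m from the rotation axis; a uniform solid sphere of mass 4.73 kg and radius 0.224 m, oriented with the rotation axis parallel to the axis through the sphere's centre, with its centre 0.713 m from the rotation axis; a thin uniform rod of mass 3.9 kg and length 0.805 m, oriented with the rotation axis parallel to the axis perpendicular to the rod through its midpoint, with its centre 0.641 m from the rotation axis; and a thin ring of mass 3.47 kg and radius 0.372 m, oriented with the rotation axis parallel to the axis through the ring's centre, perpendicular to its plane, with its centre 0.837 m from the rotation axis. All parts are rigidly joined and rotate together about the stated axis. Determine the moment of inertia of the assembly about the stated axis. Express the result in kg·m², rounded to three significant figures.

Solid sphere: I_cm = (2/5)MR² = (2/5)(1.04)(0.224)² = 0.020873 kg·m²; centre at d = 0.686 m, so the parallel axis theorem gives I = 0.020873 + (1.04)(0.686)² = 0.51029 kg·m².
Solid sphere: I_cm = (2/5)MR² = (2/5)(4.73)(0.224)² = 0.094933 kg·m²; centre at d = 0.713 m, so the parallel axis theorem gives I = 0.094933 + (4.73)(0.713)² = 2.4995 kg·m².
Thin rod: I_cm = (1/12)ML² = (1/12)(3.9)(0.805)² = 0.21061 kg·m²; centre at d = 0.641 m, so the parallel axis theorem gives I = 0.21061 + (3.9)(0.641)² = 1.813 kg·m².
Thin ring: I_cm = MR² = (3.47)(0.372)² = 0.48019 kg·m²; centre at d = 0.837 m, so the parallel axis theorem gives I = 0.48019 + (3.47)(0.837)² = 2.9112 kg·m².
Total I = 0.51029 + 2.4995 + 1.813 + 2.9112 = 7.734 kg·m².

7.73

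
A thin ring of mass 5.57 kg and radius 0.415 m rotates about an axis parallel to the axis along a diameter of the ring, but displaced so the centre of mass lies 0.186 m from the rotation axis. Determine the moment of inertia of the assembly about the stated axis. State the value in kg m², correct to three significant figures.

I_cm = (1/2)MR² = (1/2)(5.57)(0.415)² = 0.47965 kg m²; centre at d = 0.186 m, so I = I_cm + Md² gives I = 0.47965 + (5.57)(0.186)² = 0.67235 kg m².

0.672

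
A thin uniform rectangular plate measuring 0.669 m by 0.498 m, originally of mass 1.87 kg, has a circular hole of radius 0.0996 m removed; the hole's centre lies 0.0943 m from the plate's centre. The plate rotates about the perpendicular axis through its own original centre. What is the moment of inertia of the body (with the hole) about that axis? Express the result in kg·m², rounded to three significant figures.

Unpierced body about its centre: I₀ = (1/12)M(a²+b²) = (1/12)(1.87)[(0.669)² + (0.498)²] = 0.10839 kg·m².
The removed disk has mass m = M·πr²/(ab) = (1.87)·π(0.0996)²/(0.669·0.498) = 0.17493 kg (same uniform areal density).
Its moment of inertia about the rotation axis (parallel-axis theorem): I_hole = (1/2)mr² + md² = (1/2)(0.17493)(0.0996)² + (0.17493)(0.0943)² = 0.0024232 kg·m².
Treating the hole as negative mass, I = I₀ − I_hole = 0.10839 − 0.0024232 = 0.10597 kg·m².

0.106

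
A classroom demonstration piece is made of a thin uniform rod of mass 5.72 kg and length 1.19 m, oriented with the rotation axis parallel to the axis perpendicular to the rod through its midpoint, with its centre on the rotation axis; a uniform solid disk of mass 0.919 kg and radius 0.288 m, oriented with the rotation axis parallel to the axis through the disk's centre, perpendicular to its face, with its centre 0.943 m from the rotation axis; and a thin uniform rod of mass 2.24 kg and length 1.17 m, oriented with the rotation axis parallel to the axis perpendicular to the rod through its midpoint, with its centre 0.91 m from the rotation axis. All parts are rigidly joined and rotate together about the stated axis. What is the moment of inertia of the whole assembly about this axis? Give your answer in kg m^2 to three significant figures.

3.64

Thin rod: I_cm = (1/12)ML² = (1/12)(5.72)(1.19)² = 0.67501 kg m^2; axis through the centre, so I = 0.67501 kg m^2.
Solid disk: I_cm = (1/2)MR² = (1/2)(0.919)(0.288)² = 0.038113 kg m^2; centre at d = 0.943 m, so I = I_cm + Md² gives I = 0.038113 + (0.919)(0.943)² = 0.85533 kg m^2.
Thin rod: I_cm = (1/12)ML² = (1/12)(2.24)(1.17)² = 0.25553 kg m^2; centre at d = 0.91 m, so I = I_cm + Md² gives I = 0.25553 + (2.24)(0.91)² = 2.1105 kg m^2.
Total I = 0.67501 + 0.85533 + 2.1105 = 3.6408 kg m^2.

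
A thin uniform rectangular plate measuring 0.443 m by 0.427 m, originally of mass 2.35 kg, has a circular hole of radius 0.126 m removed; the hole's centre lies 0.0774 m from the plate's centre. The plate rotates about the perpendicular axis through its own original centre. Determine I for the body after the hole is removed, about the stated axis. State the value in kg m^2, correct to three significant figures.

0.0655

Unpierced body about its centre: I₀ = (1/12)M(a²+b²) = (1/12)(2.35)[(0.443)² + (0.427)²] = 0.074138 kg m^2.
The removed disk has mass m = M·πr²/(ab) = (2.35)·π(0.126)²/(0.443·0.427) = 0.61962 kg (same uniform areal density).
Its moment of inertia about the rotation axis (parallel-axis theorem): I_hole = (1/2)mr² + md² = (1/2)(0.61962)(0.126)² + (0.61962)(0.0774)² = 0.0086306 kg m^2.
Treating the hole as negative mass, I = I₀ − I_hole = 0.074138 − 0.0086306 = 0.065508 kg m^2.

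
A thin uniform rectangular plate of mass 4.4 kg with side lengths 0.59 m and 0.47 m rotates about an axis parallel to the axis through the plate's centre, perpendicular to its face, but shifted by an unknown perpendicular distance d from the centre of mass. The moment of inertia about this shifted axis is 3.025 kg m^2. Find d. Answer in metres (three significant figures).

0.800

About the centre-of-mass axis, I_cm = (1/12)M(a²+b²) = (1/12)(4.4)[(0.59)² + (0.47)²] = 0.20863 kg m^2.
Parallel axis theorem: I = I_cm + Md², so Md² = 3.025 − 0.20863 = 2.8164 kg m^2.
d = √(2.8164 / 4.4) = 0.80005 m.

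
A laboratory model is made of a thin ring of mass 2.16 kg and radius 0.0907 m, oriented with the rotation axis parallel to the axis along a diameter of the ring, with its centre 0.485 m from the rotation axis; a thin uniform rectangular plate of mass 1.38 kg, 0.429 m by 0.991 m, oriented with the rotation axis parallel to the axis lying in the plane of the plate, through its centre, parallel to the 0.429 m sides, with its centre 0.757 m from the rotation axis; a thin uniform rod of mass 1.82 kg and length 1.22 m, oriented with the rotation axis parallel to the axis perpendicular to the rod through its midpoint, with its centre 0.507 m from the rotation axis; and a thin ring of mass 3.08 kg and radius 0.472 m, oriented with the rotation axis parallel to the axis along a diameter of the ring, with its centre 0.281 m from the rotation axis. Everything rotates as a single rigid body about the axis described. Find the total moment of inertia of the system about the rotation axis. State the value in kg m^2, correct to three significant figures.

2.70

Thin ring: I_cm = (1/2)MR² = (1/2)(2.16)(0.0907)² = 0.0088846 kg m^2; centre at d = 0.485 m, so I = I_cm + Md² gives I = 0.0088846 + (2.16)(0.485)² = 0.51697 kg m^2.
Rectangular plate: I_cm = (1/12)Mb² = (1/12)(1.38)(0.991)² = 0.11294 kg m^2; centre at d = 0.757 m, so I = I_cm + Md² gives I = 0.11294 + (1.38)(0.757)² = 0.90375 kg m^2.
Thin rod: I_cm = (1/12)ML² = (1/12)(1.82)(1.22)² = 0.22574 kg m^2; centre at d = 0.507 m, so I = I_cm + Md² gives I = 0.22574 + (1.82)(0.507)² = 0.69357 kg m^2.
Thin ring: I_cm = (1/2)MR² = (1/2)(3.08)(0.472)² = 0.34309 kg m^2; centre at d = 0.281 m, so I = I_cm + Md² gives I = 0.34309 + (3.08)(0.281)² = 0.58629 kg m^2.
Total I = 0.51697 + 0.90375 + 0.69357 + 0.58629 = 2.7006 kg m^2.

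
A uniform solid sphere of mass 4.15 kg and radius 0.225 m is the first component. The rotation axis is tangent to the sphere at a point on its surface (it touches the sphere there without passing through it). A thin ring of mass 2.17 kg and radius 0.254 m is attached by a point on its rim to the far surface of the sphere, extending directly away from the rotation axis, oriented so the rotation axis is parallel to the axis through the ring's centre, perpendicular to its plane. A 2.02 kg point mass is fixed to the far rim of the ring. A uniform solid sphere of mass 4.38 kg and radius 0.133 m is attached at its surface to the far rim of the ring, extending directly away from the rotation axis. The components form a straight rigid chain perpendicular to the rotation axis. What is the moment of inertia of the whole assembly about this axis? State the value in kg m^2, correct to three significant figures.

Solid sphere: I_cm = (2/5)MR² = (2/5)(4.15)(0.225)² = 0.084038 kg m^2; centre at d = 0.225 m, so the parallel axis theorem gives I = 0.084038 + (4.15)(0.225)² = 0.29413 kg m^2.
Thin ring: I_cm = MR² = (2.17)(0.254)² = 0.14 kg m^2; centre at d = 0.225 + 0.225 + 0.254 = 0.704 m, so the parallel axis theorem gives I = 0.14 + (2.17)(0.704)² = 1.2155 kg m^2.
Point mass: I_cm = 0; centre at d = 0.225 + 0.225 + 0.254 + 0.254 = 0.958 m, so the parallel axis theorem gives I = 0 + (2.02)(0.958)² = 1.8539 kg m^2.
Solid sphere: I_cm = (2/5)MR² = (2/5)(4.38)(0.133)² = 0.030991 kg m^2; centre at d = 0.225 + 0.225 + 0.254 + 0.254 + 0.133 = 1.091 m, so the parallel axis theorem gives I = 0.030991 + (4.38)(1.091)² = 5.2444 kg m^2.
Total I = 0.29413 + 1.2155 + 1.8539 + 5.2444 = 8.6079 kg m^2.

8.61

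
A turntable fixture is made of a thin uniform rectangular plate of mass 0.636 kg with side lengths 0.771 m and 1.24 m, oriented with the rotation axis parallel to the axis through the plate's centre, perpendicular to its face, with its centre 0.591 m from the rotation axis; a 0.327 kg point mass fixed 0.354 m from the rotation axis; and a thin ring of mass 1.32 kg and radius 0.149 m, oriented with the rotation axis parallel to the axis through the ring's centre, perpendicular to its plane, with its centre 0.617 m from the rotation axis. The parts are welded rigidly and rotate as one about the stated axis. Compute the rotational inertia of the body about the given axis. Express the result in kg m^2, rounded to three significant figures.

Rectangular plate: I_cm = (1/12)M(a²+b²) = (1/12)(0.636)[(0.771)² + (1.24)²] = 0.113 kg m^2; centre at d = 0.591 m, so I = I_cm + Md² gives I = 0.113 + (0.636)(0.591)² = 0.33514 kg m^2.
Point mass: I_cm = 0; centre at d = 0.354 m, so I = I_cm + Md² gives I = 0 + (0.327)(0.354)² = 0.040978 kg m^2.
Thin ring: I_cm = MR² = (1.32)(0.149)² = 0.029305 kg m^2; centre at d = 0.617 m, so I = I_cm + Md² gives I = 0.029305 + (1.32)(0.617)² = 0.53181 kg m^2.
Total I = 0.33514 + 0.040978 + 0.53181 = 0.90793 kg m^2.

0.908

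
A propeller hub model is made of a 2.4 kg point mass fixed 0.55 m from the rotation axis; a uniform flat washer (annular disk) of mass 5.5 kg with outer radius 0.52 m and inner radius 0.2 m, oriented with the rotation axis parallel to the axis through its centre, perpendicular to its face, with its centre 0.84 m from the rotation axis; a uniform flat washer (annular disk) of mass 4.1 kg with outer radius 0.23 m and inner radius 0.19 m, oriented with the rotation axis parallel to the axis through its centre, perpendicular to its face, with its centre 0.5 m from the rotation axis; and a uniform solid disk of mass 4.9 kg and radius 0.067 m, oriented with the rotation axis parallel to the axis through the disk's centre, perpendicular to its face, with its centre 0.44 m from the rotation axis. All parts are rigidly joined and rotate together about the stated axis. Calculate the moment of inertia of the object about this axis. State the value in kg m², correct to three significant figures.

7.63

Point mass: I_cm = 0; centre at d = 0.55 m, so the parallel axis theorem gives I = 0 + (2.4)(0.55)² = 0.726 kg m².
Annular disk: I_cm = (1/2)M(R²+r²) = (1/2)(5.5)[(0.52)² + (0.2)²] = 0.8536 kg m²; centre at d = 0.84 m, so the parallel axis theorem gives I = 0.8536 + (5.5)(0.84)² = 4.7344 kg m².
Annular disk: I_cm = (1/2)M(R²+r²) = (1/2)(4.1)[(0.23)² + (0.19)²] = 0.18245 kg m²; centre at d = 0.5 m, so the parallel axis theorem gives I = 0.18245 + (4.1)(0.5)² = 1.2074 kg m².
Solid disk: I_cm = (1/2)MR² = (1/2)(4.9)(0.067)² = 0.010998 kg m²; centre at d = 0.44 m, so the parallel axis theorem gives I = 0.010998 + (4.9)(0.44)² = 0.95964 kg m².
Total I = 0.726 + 4.7344 + 1.2074 + 0.95964 = 7.6275 kg m².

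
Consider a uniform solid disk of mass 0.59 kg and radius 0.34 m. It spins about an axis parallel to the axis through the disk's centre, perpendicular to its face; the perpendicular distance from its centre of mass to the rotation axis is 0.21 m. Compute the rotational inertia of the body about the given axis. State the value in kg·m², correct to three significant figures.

I_cm = (1/2)MR² = (1/2)(0.59)(0.34)² = 0.034102 kg·m²; centre at d = 0.21 m, so the parallel axis theorem gives I = 0.034102 + (0.59)(0.21)² = 0.060121 kg·m².

0.0601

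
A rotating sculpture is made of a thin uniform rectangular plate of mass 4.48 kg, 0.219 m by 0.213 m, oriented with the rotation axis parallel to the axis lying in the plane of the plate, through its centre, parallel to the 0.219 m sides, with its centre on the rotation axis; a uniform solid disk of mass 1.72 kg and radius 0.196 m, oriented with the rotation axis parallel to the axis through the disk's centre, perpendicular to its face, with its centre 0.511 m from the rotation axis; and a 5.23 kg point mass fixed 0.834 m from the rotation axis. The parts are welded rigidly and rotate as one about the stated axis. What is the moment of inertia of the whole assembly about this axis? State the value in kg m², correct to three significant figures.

4.14

Rectangular plate: I_cm = (1/12)Mb² = (1/12)(4.48)(0.213)² = 0.016938 kg m²; axis through the centre, so I = 0.016938 kg m².
Solid disk: I_cm = (1/2)MR² = (1/2)(1.72)(0.196)² = 0.033038 kg m²; centre at d = 0.511 m, so I = I_cm + Md² gives I = 0.033038 + (1.72)(0.511)² = 0.48217 kg m².
Point mass: I_cm = 0; centre at d = 0.834 m, so I = I_cm + Md² gives I = 0 + (5.23)(0.834)² = 3.6378 kg m².
Total I = 0.016938 + 0.48217 + 3.6378 = 4.1369 kg m².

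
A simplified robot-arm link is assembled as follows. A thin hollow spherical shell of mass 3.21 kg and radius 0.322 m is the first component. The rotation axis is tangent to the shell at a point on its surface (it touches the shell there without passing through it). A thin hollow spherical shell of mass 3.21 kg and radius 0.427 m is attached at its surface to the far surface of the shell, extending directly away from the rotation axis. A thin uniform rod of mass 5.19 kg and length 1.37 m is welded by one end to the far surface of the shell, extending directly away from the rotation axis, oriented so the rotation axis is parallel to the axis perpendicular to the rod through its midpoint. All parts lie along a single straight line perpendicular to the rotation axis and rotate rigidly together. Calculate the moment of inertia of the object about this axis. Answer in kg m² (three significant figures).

Spherical shell: I_cm = (2/3)MR² = (2/3)(3.21)(0.322)² = 0.22188 kg m²; centre at d = 0.322 m, so the parallel axis theorem gives I = 0.22188 + (3.21)(0.322)² = 0.55471 kg m².
Spherical shell: I_cm = (2/3)MR² = (2/3)(3.21)(0.427)² = 0.39018 kg m²; centre at d = 0.322 + 0.322 + 0.427 = 1.071 m, so the parallel axis theorem gives I = 0.39018 + (3.21)(1.071)² = 4.0722 kg m².
Thin rod: I_cm = (1/12)ML² = (1/12)(5.19)(1.37)² = 0.81176 kg m²; centre at d = 0.322 + 0.322 + 0.427 + 0.427 + 0.685 = 2.183 m, so the parallel axis theorem gives I = 0.81176 + (5.19)(2.183)² = 25.545 kg m².
Total I = 0.55471 + 4.0722 + 25.545 = 30.172 kg m².

30.2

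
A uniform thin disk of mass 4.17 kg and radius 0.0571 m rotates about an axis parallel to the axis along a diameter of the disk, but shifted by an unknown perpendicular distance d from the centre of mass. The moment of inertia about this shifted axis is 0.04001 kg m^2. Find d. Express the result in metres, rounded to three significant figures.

0.0937

About the centre-of-mass axis, I_cm = (1/4)MR² = (1/4)(4.17)(0.0571)² = 0.003399 kg m^2.
Parallel axis theorem: I = I_cm + Md², so Md² = 0.04001 − 0.003399 = 0.036611 kg m^2.
d = √(0.036611 / 4.17) = 0.0937 m.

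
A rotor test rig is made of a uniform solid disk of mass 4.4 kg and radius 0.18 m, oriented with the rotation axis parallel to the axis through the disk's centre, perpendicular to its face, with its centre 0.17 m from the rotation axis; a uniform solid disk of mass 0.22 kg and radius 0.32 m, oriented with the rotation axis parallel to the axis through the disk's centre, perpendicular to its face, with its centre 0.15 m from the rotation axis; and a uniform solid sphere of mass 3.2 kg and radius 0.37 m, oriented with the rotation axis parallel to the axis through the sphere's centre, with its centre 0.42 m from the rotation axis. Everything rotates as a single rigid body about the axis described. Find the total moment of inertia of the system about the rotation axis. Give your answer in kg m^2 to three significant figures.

0.954

Solid disk: I_cm = (1/2)MR² = (1/2)(4.4)(0.18)² = 0.07128 kg m^2; centre at d = 0.17 m, so I = I_cm + Md² gives I = 0.07128 + (4.4)(0.17)² = 0.19844 kg m^2.
Solid disk: I_cm = (1/2)MR² = (1/2)(0.22)(0.32)² = 0.011264 kg m^2; centre at d = 0.15 m, so I = I_cm + Md² gives I = 0.011264 + (0.22)(0.15)² = 0.016214 kg m^2.
Solid sphere: I_cm = (2/5)MR² = (2/5)(3.2)(0.37)² = 0.17523 kg m^2; centre at d = 0.42 m, so I = I_cm + Md² gives I = 0.17523 + (3.2)(0.42)² = 0.73971 kg m^2.
Total I = 0.19844 + 0.016214 + 0.73971 = 0.95437 kg m^2.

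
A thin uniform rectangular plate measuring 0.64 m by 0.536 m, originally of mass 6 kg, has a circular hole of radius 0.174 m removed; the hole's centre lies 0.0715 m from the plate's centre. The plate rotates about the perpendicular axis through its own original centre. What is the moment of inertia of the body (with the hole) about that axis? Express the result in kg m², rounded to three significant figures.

0.315

Unpierced body about its centre: I₀ = (1/12)M(a²+b²) = (1/12)(6)[(0.64)² + (0.536)²] = 0.34845 kg m².
The removed disk has mass m = M·πr²/(ab) = (6)·π(0.174)²/(0.64·0.536) = 1.6636 kg (same uniform areal density).
Its moment of inertia about the rotation axis (parallel-axis theorem): I_hole = (1/2)mr² + md² = (1/2)(1.6636)(0.174)² + (1.6636)(0.0715)² = 0.033689 kg m².
Treating the hole as negative mass, I = I₀ − I_hole = 0.34845 − 0.033689 = 0.31476 kg m².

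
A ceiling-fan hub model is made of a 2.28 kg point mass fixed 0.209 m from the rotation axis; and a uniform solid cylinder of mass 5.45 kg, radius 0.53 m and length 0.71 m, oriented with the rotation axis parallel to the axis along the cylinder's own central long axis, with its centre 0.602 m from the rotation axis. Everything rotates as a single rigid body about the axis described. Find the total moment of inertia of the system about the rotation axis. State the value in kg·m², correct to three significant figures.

2.84

Point mass: I_cm = 0; centre at d = 0.209 m, so I = I_cm + Md² gives I = 0 + (2.28)(0.209)² = 0.099593 kg·m².
Solid cylinder: I_cm = (1/2)MR² = (1/2)(5.45)(0.53)² = 0.76545 kg·m²; centre at d = 0.602 m, so I = I_cm + Md² gives I = 0.76545 + (5.45)(0.602)² = 2.7406 kg·m².
Total I = 0.099593 + 2.7406 = 2.8401 kg·m².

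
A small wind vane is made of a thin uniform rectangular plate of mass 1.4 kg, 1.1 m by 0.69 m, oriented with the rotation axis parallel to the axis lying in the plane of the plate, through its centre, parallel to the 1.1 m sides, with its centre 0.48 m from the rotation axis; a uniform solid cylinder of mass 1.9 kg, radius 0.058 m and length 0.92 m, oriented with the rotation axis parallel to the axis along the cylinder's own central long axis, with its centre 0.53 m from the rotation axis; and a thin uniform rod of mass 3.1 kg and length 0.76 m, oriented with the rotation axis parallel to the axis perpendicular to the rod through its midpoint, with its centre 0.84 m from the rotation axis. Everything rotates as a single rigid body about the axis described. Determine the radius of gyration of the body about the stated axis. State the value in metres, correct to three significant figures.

Rectangular plate: I_cm = (1/12)Mb² = (1/12)(1.4)(0.69)² = 0.055545 kg·m²; centre at d = 0.48 m, so the parallel axis theorem gives I = 0.055545 + (1.4)(0.48)² = 0.3781 kg·m².
Solid cylinder: I_cm = (1/2)MR² = (1/2)(1.9)(0.058)² = 0.0031958 kg·m²; centre at d = 0.53 m, so the parallel axis theorem gives I = 0.0031958 + (1.9)(0.53)² = 0.53691 kg·m².
Thin rod: I_cm = (1/12)ML² = (1/12)(3.1)(0.76)² = 0.14921 kg·m²; centre at d = 0.84 m, so the parallel axis theorem gives I = 0.14921 + (3.1)(0.84)² = 2.3366 kg·m².
Total I = 3.2516 kg·m²; total mass M = 6.4 kg.
k = √(I/M) = √(3.2516/6.4) = 0.71278 m.

0.713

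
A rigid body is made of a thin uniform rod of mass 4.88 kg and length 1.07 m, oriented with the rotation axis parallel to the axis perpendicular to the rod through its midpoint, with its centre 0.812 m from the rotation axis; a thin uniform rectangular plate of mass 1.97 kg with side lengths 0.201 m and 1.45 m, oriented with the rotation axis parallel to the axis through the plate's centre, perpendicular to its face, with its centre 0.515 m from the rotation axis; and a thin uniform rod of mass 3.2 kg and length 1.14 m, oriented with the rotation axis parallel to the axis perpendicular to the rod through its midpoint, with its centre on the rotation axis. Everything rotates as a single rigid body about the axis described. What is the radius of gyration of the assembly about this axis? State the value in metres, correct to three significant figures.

Thin rod: I_cm = (1/12)ML² = (1/12)(4.88)(1.07)² = 0.46559 kg·m²; centre at d = 0.812 m, so the parallel axis theorem gives I = 0.46559 + (4.88)(0.812)² = 3.6832 kg·m².
Rectangular plate: I_cm = (1/12)M(a²+b²) = (1/12)(1.97)[(0.201)² + (1.45)²] = 0.35179 kg·m²; centre at d = 0.515 m, so the parallel axis theorem gives I = 0.35179 + (1.97)(0.515)² = 0.87429 kg·m².
Thin rod: I_cm = (1/12)ML² = (1/12)(3.2)(1.14)² = 0.34656 kg·m²; axis through the centre, so I = 0.34656 kg·m².
Total I = 4.904 kg·m²; total mass M = 10.05 kg.
k = √(I/M) = √(4.904/10.05) = 0.69854 m.

0.699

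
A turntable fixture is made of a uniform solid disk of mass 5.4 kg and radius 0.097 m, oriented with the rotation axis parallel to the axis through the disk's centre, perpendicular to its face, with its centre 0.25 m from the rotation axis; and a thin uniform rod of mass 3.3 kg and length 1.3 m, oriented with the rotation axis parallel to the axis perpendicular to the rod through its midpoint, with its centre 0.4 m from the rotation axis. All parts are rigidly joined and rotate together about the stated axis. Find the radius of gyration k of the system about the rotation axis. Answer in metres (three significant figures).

Solid disk: I_cm = (1/2)MR² = (1/2)(5.4)(0.097)² = 0.025404 kg m^2; centre at d = 0.25 m, so the parallel axis theorem gives I = 0.025404 + (5.4)(0.25)² = 0.3629 kg m^2.
Thin rod: I_cm = (1/12)ML² = (1/12)(3.3)(1.3)² = 0.46475 kg m^2; centre at d = 0.4 m, so the parallel axis theorem gives I = 0.46475 + (3.3)(0.4)² = 0.99275 kg m^2.
Total I = 1.3557 kg m^2; total mass M = 8.7 kg.
k = √(I/M) = √(1.3557/8.7) = 0.39474 m.

0.395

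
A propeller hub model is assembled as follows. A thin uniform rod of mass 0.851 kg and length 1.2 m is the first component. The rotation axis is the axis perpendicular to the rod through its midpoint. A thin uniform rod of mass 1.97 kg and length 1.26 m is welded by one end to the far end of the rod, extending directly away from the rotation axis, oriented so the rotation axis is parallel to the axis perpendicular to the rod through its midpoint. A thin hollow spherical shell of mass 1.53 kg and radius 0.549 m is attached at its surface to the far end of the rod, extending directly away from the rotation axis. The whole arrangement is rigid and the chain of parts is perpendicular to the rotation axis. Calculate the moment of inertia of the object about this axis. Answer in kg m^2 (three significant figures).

12.5

Thin rod: I_cm = (1/12)ML² = (1/12)(0.851)(1.2)² = 0.10212 kg m^2; axis through the centre, so I = 0.10212 kg m^2.
Thin rod: I_cm = (1/12)ML² = (1/12)(1.97)(1.26)² = 0.26063 kg m^2; centre at d = 0.6 + 0.63 = 1.23 m, so I = I_cm + Md² gives I = 0.26063 + (1.97)(1.23)² = 3.241 kg m^2.
Spherical shell: I_cm = (2/3)MR² = (2/3)(1.53)(0.549)² = 0.30743 kg m^2; centre at d = 0.6 + 0.63 + 0.63 + 0.549 = 2.409 m, so I = I_cm + Md² gives I = 0.30743 + (1.53)(2.409)² = 9.1864 kg m^2.
Total I = 0.10212 + 3.241 + 9.1864 = 12.53 kg m^2.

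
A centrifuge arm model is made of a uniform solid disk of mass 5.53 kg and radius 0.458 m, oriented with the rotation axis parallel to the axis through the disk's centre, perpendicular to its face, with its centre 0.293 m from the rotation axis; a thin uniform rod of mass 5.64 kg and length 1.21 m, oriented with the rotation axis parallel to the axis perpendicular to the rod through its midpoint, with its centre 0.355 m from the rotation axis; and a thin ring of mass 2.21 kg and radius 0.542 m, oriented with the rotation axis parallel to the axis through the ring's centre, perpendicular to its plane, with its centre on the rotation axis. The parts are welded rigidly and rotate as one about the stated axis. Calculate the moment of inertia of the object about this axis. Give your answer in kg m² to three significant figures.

Solid disk: I_cm = (1/2)MR² = (1/2)(5.53)(0.458)² = 0.58 kg m²; centre at d = 0.293 m, so the parallel axis theorem gives I = 0.58 + (5.53)(0.293)² = 1.0547 kg m².
Thin rod: I_cm = (1/12)ML² = (1/12)(5.64)(1.21)² = 0.68813 kg m²; centre at d = 0.355 m, so the parallel axis theorem gives I = 0.68813 + (5.64)(0.355)² = 1.3989 kg m².
Thin ring: I_cm = MR² = (2.21)(0.542)² = 0.64922 kg m²; axis through the centre, so I = 0.64922 kg m².
Total I = 1.0547 + 1.3989 + 0.64922 = 3.1029 kg m².

3.10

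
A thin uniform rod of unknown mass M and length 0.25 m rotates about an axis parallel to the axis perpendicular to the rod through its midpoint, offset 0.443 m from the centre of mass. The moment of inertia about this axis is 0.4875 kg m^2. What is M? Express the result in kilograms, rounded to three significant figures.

I = I_cm + Md² = (1/12)ML² + Md² = M·[0.0833333·(0.25)² + (0.443)²] = M·0.20146.
So M = 0.4875 / 0.20146 = 2.4199 kg.

2.42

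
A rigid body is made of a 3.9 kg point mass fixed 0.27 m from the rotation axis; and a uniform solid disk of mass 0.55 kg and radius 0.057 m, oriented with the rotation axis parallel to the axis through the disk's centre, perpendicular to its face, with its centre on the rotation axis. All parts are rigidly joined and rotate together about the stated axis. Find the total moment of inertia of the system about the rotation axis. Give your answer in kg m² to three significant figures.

0.285

Point mass: I_cm = 0; centre at d = 0.27 m, so the parallel axis theorem gives I = 0 + (3.9)(0.27)² = 0.28431 kg m².
Solid disk: I_cm = (1/2)MR² = (1/2)(0.55)(0.057)² = 0.00089348 kg m²; axis through the centre, so I = 0.00089348 kg m².
Total I = 0.28431 + 0.00089348 = 0.2852 kg m².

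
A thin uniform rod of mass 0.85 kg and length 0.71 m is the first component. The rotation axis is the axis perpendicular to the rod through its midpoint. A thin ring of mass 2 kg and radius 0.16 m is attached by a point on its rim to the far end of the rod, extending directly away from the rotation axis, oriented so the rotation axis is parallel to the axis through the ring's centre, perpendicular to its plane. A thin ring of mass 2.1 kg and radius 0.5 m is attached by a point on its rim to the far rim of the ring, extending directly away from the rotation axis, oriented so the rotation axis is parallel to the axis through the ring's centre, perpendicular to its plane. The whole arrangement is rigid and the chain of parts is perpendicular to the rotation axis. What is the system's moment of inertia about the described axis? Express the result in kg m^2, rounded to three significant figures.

4.04

Thin rod: I_cm = (1/12)ML² = (1/12)(0.85)(0.71)² = 0.035707 kg m^2; axis through the centre, so I = 0.035707 kg m^2.
Thin ring: I_cm = MR² = (2)(0.16)² = 0.0512 kg m^2; centre at d = 0.355 + 0.16 = 0.515 m, so the parallel axis theorem gives I = 0.0512 + (2)(0.515)² = 0.58165 kg m^2.
Thin ring: I_cm = MR² = (2.1)(0.5)² = 0.525 kg m^2; centre at d = 0.355 + 0.16 + 0.16 + 0.5 = 1.175 m, so the parallel axis theorem gives I = 0.525 + (2.1)(1.175)² = 3.4243 kg m^2.
Total I = 0.035707 + 0.58165 + 3.4243 = 4.0417 kg m^2.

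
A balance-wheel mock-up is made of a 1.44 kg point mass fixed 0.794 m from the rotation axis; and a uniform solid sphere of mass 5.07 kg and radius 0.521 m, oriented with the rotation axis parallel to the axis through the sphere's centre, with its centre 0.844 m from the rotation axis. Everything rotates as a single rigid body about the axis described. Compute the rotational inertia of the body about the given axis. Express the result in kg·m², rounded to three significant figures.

Point mass: I_cm = 0; centre at d = 0.794 m, so the parallel axis theorem gives I = 0 + (1.44)(0.794)² = 0.90783 kg·m².
Solid sphere: I_cm = (2/5)MR² = (2/5)(5.07)(0.521)² = 0.55048 kg·m²; centre at d = 0.844 m, so the parallel axis theorem gives I = 0.55048 + (5.07)(0.844)² = 4.162 kg·m².
Total I = 0.90783 + 4.162 = 5.0699 kg·m².

5.07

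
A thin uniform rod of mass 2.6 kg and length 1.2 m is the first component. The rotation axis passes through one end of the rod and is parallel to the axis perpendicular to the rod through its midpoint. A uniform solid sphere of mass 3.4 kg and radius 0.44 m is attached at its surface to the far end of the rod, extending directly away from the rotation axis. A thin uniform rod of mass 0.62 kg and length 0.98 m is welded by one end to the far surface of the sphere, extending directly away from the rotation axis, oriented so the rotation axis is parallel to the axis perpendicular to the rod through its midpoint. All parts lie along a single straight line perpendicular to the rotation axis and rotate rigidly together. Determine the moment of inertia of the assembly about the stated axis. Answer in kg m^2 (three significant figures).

14.8

Thin rod: I_cm = (1/12)ML² = (1/12)(2.6)(1.2)² = 0.312 kg m^2; centre at d = 0.6 m, so I = I_cm + Md² gives I = 0.312 + (2.6)(0.6)² = 1.248 kg m^2.
Solid sphere: I_cm = (2/5)MR² = (2/5)(3.4)(0.44)² = 0.2633 kg m^2; centre at d = 0.6 + 0.6 + 0.44 = 1.64 m, so I = I_cm + Md² gives I = 0.2633 + (3.4)(1.64)² = 9.4079 kg m^2.
Thin rod: I_cm = (1/12)ML² = (1/12)(0.62)(0.98)² = 0.049621 kg m^2; centre at d = 0.6 + 0.6 + 0.44 + 0.44 + 0.49 = 2.57 m, so I = I_cm + Md² gives I = 0.049621 + (0.62)(2.57)² = 4.1447 kg m^2.
Total I = 1.248 + 9.4079 + 4.1447 = 14.801 kg m^2.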